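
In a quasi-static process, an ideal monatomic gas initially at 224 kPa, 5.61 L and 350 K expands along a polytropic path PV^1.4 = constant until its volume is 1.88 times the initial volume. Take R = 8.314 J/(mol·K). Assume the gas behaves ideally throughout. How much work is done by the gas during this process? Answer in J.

n = P₁V₁/(RT₁) = 224×5.61/(8.314×350) = 0.432 mol.
Polytropic n=1.4: T₂ = T₁(V₁/V₂)^(n−1) = 350×(0.532)^0.40 = 272 K; P₂ = P₁(V₁/V₂)^n = 92.6 kPa.
W = (P₁V₁−P₂V₂)/(n−1) = (224×5.61−92.6×10.5)/0.40 = 701 J.

701 J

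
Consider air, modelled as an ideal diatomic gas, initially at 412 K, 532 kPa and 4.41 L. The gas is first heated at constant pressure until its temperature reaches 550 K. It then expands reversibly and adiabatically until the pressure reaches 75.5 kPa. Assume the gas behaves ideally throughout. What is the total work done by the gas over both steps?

4130 J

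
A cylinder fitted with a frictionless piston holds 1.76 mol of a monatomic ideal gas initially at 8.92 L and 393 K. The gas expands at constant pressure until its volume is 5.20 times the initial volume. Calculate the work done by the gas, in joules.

24200 J

P₁ = nRT₁/V₁ = 1.76×8.314×393/8.92 = 645 kPa.
Isobaric: P stays 645 kPa; V/T = const ⇒ T₂ = 2040 K, V₂ = 46.4 L.
W = PΔV = 645×(46.4−8.92) kPa·L = 24200 J.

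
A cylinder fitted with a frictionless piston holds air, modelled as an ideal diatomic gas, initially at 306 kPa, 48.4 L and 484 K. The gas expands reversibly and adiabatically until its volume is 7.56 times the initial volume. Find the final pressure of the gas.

Adiabatic: TV^(γ−1) = const ⇒ T₂ = 484×(0.132)^0.400 = 215 K; PV^γ = const ⇒ P₂ = 18.0 kPa.

18.0 kPa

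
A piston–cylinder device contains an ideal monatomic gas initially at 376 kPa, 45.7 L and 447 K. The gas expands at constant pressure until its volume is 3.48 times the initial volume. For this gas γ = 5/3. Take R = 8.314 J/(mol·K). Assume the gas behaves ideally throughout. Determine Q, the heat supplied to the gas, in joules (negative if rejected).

107000 J

n = P₁V₁/(RT₁) = 376×45.7/(8.314×447) = 4.62 mol.
Isobaric: P stays 376 kPa; V/T = const ⇒ T₂ = 1560 K, V₂ = 159 L.
W = PΔV = 376×(159−45.7) kPa·L = 42600 J.
ΔU = nCvΔT = 4.62×12.5×(1560−447) = 63900 J.
Q = ΔU + W = nCpΔT = 107000 J.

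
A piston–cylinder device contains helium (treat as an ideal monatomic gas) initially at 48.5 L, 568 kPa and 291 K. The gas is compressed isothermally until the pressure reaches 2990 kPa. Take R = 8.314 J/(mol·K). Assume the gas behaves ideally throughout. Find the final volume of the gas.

9.21 L

Isothermal: T stays 291 K; PV = const ⇒ V₂ = 9.21 L, P₂ = 2990 kPa.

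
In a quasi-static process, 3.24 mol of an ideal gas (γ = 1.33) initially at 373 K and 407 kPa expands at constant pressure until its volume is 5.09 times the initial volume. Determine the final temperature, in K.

V₁ = nRT₁/P₁ = 3.24×8.314×373/407 = 24.7 L.
Isobaric: P stays 407 kPa; V/T = const ⇒ T₂ = 1900 K, V₂ = 126 L.

1900 K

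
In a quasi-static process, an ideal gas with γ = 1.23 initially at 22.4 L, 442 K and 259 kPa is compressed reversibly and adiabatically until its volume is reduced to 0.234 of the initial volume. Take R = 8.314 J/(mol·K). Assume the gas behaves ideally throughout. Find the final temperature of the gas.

617 K

Adiabatic: TV^(γ−1) = const ⇒ T₂ = 442×(4.27)^0.230 = 617 K; PV^γ = const ⇒ P₂ = 1550 kPa.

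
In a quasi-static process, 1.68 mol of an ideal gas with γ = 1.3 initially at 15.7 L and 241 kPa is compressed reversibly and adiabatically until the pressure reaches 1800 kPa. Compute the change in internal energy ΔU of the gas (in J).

7450 J

T₁ = P₁V₁/(nR) = 241×15.7/(1.68×8.314) = 271 K.
Adiabatic: T₂/T₁ = (P₂/P₁)^((γ−1)/γ) ⇒ T₂ = 271×(7.47)^0.231 = 431 K; V₂ = 3.34 L.
For an ideal gas ΔU = nCvΔT with Cv = R/(γ−1) = 27.7 J/(mol·K).
ΔU = 1.68×27.7×(431−271) = 7450 J.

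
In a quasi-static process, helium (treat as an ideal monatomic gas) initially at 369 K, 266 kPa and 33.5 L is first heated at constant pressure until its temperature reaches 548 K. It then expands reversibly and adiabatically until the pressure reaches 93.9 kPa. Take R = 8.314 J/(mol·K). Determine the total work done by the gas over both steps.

n = P₁V₁/(RT₁) = 266×33.5/(8.314×369) = 2.90 mol.
Step 1 — Isobaric: P stays 266 kPa; V/T = const ⇒ T₂ = 548 K, V₂ = 49.8 L.
W = PΔV = 266×(49.8−33.5) kPa·L = 4320 J.
ΔU = nCvΔT = 2.90×12.5×(548−369) = 6480 J.
Q = ΔU + W = nCpΔT = 10800 J.
State after step 1: P = 266 kPa, V = 49.8 L, T = 548 K.
Step 2 — Adiabatic: T₂/T₁ = (P₂/P₁)^((γ−1)/γ) ⇒ T₂ = 548×(0.353)^0.400 = 361 K; V₂ = 92.9 L.
ΔU = nCvΔT = 2.90×12.5×(361−548) = -6760 J.
Q = 0 for an adiabatic process, so W = −ΔU = 6760 J.
Net over both steps: W = 11100 J, Q = 10800 J, ΔU = -278 J.

11100 J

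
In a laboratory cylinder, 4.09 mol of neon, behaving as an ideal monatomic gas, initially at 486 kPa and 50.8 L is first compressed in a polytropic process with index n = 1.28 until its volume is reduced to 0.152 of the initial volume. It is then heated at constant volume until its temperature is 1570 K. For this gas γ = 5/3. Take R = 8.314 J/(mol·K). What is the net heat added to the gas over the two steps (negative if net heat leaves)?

-18200 J

T₁ = P₁V₁/(nR) = 486×50.8/(4.09×8.314) = 726 K.
Step 1 — Polytropic n=1.28: T₂ = T₁(V₁/V₂)^(n−1) = 726×(6.58)^0.28 = 1230 K; P₂ = P₁(V₁/V₂)^n = 5420 kPa.
W = (P₁V₁−P₂V₂)/(n−1) = (486×50.8−5420×7.72)/0.28 = -61300 J.
ΔU = nCvΔT = 4.09×12.5×(1230−726) = 25700 J.
Q = ΔU + W = -35500 J.
State after step 1: P = 5420 kPa, V = 7.72 L, T = 1230 K.
Step 2 — Isochoric: V stays 7.72 L; P/T = const ⇒ T₂ = 1570 K, P₂ = 6910 kPa.
W = 0 (no volume change).
ΔU = nCvΔT = 4.09×12.5×(1570−1230) = 17300 J.
Q = ΔU = 17300 J.
Net over both steps: W = -61300 J, Q = -18200 J, ΔU = 43000 J.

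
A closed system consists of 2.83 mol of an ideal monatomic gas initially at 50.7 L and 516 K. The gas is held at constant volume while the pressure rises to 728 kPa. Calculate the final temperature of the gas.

1570 K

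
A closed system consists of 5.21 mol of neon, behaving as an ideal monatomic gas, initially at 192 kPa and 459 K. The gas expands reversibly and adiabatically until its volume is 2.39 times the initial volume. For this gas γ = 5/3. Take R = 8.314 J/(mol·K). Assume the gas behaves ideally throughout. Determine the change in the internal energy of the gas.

-13100 J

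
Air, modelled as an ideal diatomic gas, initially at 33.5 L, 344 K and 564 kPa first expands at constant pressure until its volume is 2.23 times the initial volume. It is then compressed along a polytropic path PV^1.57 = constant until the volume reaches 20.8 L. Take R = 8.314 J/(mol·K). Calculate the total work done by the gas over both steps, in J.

n = P₁V₁/(RT₁) = 564×33.5/(8.314×344) = 6.61 mol.
Step 1 — Isobaric: P stays 564 kPa; V/T = const ⇒ T₂ = 767 K, V₂ = 74.7 L.
W = PΔV = 564×(74.7−33.5) kPa·L = 23200 J.
ΔU = nCvΔT = 6.61×20.8×(767−344) = 58100 J.
Q = ΔU + W = nCpΔT = 81300 J.
State after step 1: P = 564 kPa, V = 74.7 L, T = 767 K.
Step 2 — Polytropic n=1.57: T₂ = T₁(V₁/V₂)^(n−1) = 767×(3.59)^0.57 = 1590 K; P₂ = P₁(V₁/V₂)^n = 4200 kPa.
W = (P₁V₁−P₂V₂)/(n−1) = (564×74.7−4200×20.8)/0.57 = -79300 J.
ΔU = nCvΔT = 6.61×20.8×(1590−767) = 113000 J.
Q = ΔU + W = 33700 J.
Net over both steps: W = -56000 J, Q = 115000 J, ΔU = 171000 J.

-56000 J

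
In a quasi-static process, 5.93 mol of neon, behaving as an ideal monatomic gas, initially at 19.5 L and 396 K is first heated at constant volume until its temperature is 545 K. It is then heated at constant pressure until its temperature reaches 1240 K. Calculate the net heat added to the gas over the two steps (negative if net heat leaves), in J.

96700 J

P₁ = nRT₁/V₁ = 5.93×8.314×396/19.5 = 1000 kPa.
Step 1 — Isochoric: V stays 19.5 L; P/T = const ⇒ T₂ = 545 K, P₂ = 1380 kPa.
W = 0 (no volume change).
ΔU = nCvΔT = 5.93×12.5×(545−396) = 11000 J.
Q = ΔU = 11000 J.
State after step 1: P = 1380 kPa, V = 19.5 L, T = 545 K.
Step 2 — Isobaric: P stays 1380 kPa; V/T = const ⇒ T₂ = 1240 K, V₂ = 44.4 L.
W = PΔV = 1380×(44.4−19.5) kPa·L = 34300 J.
ΔU = nCvΔT = 5.93×12.5×(1240−545) = 51400 J.
Q = ΔU + W = nCpΔT = 85700 J.
Net over both steps: W = 34300 J, Q = 96700 J, ΔU = 62400 J.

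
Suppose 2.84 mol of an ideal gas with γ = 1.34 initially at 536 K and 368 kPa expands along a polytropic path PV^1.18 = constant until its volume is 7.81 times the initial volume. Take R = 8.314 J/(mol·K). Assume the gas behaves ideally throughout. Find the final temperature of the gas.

370 K

V₁ = nRT₁/P₁ = 2.84×8.314×536/368 = 34.4 L.
Polytropic n=1.18: T₂ = T₁(V₁/V₂)^(n−1) = 536×(0.128)^0.18 = 370 K; P₂ = P₁(V₁/V₂)^n = 32.5 kPa.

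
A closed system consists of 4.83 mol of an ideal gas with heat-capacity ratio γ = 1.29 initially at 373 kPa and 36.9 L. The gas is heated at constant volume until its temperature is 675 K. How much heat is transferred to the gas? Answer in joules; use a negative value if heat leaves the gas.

46000 J

T₁ = P₁V₁/(nR) = 373×36.9/(4.83×8.314) = 343 K.
Isochoric: V stays 36.9 L; P/T = const ⇒ T₂ = 675 K, P₂ = 735 kPa.
W = 0 (no volume change).
ΔU = nCvΔT = 4.83×28.7×(675−343) = 46000 J.
Q = ΔU = 46000 J.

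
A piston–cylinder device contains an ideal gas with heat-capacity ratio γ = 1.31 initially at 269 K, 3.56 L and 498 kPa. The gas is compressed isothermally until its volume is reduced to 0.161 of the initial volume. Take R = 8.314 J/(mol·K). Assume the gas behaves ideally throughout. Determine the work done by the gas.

-3240 J

n = P₁V₁/(RT₁) = 498×3.56/(8.314×269) = 0.793 mol.
Isothermal: T stays 269 K; PV = const ⇒ V₂ = 0.573 L, P₂ = 3090 kPa.
W = nRT ln(V₂/V₁) = 0.793×8.314×269×ln(0.161) = -3240 J.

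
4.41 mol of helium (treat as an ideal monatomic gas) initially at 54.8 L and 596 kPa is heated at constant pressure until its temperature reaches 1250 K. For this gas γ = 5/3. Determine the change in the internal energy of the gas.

19800 J

T₁ = P₁V₁/(nR) = 596×54.8/(4.41×8.314) = 891 K.
Isobaric: P stays 596 kPa; V/T = const ⇒ T₂ = 1250 K, V₂ = 76.9 L.
For an ideal gas ΔU = nCvΔT with Cv = (3/2)R = 12.5 J/(mol·K).
ΔU = 4.41×12.5×(1250−891) = 19800 J.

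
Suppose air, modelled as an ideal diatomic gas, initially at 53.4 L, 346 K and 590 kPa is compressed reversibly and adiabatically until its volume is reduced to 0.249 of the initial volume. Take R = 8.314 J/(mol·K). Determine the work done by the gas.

-58600 J

n = P₁V₁/(RT₁) = 590×53.4/(8.314×346) = 11.0 mol.
Adiabatic: TV^(γ−1) = const ⇒ T₂ = 346×(4.02)^0.400 = 603 K; PV^γ = const ⇒ P₂ = 4130 kPa.
ΔU = nCvΔT = 11.0×20.8×(603−346) = 58600 J.
Q = 0 for an adiabatic process, so W = −ΔU = -58600 J.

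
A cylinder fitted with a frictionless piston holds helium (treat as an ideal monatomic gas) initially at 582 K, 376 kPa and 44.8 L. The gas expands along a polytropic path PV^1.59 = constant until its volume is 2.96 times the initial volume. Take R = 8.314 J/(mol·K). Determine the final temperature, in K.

Polytropic n=1.59: T₂ = T₁(V₁/V₂)^(n−1) = 582×(0.338)^0.59 = 307 K; P₂ = P₁(V₁/V₂)^n = 67.0 kPa.

307 K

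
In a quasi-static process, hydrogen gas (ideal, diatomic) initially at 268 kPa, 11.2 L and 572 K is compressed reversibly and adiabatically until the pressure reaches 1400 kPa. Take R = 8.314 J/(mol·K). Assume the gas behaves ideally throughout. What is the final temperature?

Adiabatic: T₂/T₁ = (P₂/P₁)^((γ−1)/γ) ⇒ T₂ = 572×(5.22)^0.286 = 917 K; V₂ = 3.44 L.

917 K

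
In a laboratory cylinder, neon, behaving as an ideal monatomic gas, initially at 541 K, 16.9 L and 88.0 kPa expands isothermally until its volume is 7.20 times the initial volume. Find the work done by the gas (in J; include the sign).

n = P₁V₁/(RT₁) = 88.0×16.9/(8.314×541) = 0.331 mol.
Isothermal: T stays 541 K; PV = const ⇒ V₂ = 122 L, P₂ = 12.2 kPa.
W = nRT ln(V₂/V₁) = 0.331×8.314×541×ln(7.20) = 2940 J.

2940 J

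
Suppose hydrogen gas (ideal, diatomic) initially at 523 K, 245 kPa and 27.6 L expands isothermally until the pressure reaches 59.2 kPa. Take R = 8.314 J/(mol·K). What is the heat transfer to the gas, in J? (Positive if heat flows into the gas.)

n = P₁V₁/(RT₁) = 245×27.6/(8.314×523) = 1.56 mol.
Isothermal: T stays 523 K; PV = const ⇒ V₂ = 114 L, P₂ = 59.2 kPa.
ΔU = 0 (ideal gas, T constant).
W = nRT ln(V₂/V₁) = 1.56×8.314×523×ln(4.14) = 9600 J.
Q = ΔU + W = 9600 J.

9600 J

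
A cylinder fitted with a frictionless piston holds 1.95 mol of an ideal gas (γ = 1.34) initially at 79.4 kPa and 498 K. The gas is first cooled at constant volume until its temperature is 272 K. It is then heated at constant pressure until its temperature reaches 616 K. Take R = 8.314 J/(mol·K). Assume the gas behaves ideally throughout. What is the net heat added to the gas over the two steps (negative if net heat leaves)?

11200 J

V₁ = nRT₁/P₁ = 1.95×8.314×498/79.4 = 102 L.
Step 1 — Isochoric: V stays 102 L; P/T = const ⇒ T₂ = 272 K, P₂ = 43.4 kPa.
W = 0 (no volume change).
ΔU = nCvΔT = 1.95×24.5×(272−498) = -10800 J.
Q = ΔU = -10800 J.
State after step 1: P = 43.4 kPa, V = 102 L, T = 272 K.
Step 2 — Isobaric: P stays 43.4 kPa; V/T = const ⇒ T₂ = 616 K, V₂ = 230 L.
W = PΔV = 43.4×(230−102) kPa·L = 5580 J.
ΔU = nCvΔT = 1.95×24.5×(616−272) = 16400 J.
Q = ΔU + W = nCpΔT = 22000 J.
Net over both steps: W = 5580 J, Q = 11200 J, ΔU = 5630 J.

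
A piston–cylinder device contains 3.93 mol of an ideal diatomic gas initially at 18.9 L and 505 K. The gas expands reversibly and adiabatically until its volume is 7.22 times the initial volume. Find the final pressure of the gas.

P₁ = nRT₁/V₁ = 3.93×8.314×505/18.9 = 873 kPa.
Adiabatic: TV^(γ−1) = const ⇒ T₂ = 505×(0.139)^0.400 = 229 K; PV^γ = const ⇒ P₂ = 54.8 kPa.

54.8 kPa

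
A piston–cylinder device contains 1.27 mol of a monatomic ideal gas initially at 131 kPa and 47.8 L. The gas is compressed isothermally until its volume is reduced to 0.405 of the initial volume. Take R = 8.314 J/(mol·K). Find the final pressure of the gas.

323 kPa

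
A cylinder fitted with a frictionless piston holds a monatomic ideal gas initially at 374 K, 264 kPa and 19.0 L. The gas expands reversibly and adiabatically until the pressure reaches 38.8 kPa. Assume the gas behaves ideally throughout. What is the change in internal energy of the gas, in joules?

n = P₁V₁/(RT₁) = 264×19.0/(8.314×374) = 1.61 mol.
Adiabatic: T₂/T₁ = (P₂/P₁)^((γ−1)/γ) ⇒ T₂ = 374×(0.147)^0.400 = 174 K; V₂ = 60.0 L.
For an ideal gas ΔU = nCvΔT with Cv = (3/2)R = 12.5 J/(mol·K).
ΔU = 1.61×12.5×(174−374) = -4030 J.

-4030 J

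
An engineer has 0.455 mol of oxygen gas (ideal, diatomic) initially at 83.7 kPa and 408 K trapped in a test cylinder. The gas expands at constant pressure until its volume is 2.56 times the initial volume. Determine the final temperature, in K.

V₁ = nRT₁/P₁ = 0.455×8.314×408/83.7 = 18.4 L.
Isobaric: P stays 83.7 kPa; V/T = const ⇒ T₂ = 1040 K, V₂ = 47.2 L.

1040 K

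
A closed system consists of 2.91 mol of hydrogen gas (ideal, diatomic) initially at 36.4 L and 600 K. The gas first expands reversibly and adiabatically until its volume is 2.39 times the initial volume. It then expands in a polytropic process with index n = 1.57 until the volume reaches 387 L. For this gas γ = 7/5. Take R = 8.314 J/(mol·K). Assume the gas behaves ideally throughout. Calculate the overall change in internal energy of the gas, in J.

-25400 J

P₁ = nRT₁/V₁ = 2.91×8.314×600/36.4 = 399 kPa.
Step 1 — Adiabatic: TV^(γ−1) = const ⇒ T₂ = 600×(0.418)^0.400 = 423 K; PV^γ = const ⇒ P₂ = 118 kPa.
ΔU = nCvΔT = 2.91×20.8×(423−600) = -10700 J.
Q = 0 for an adiabatic process, so W = −ΔU = 10700 J.
State after step 1: P = 118 kPa, V = 87.0 L, T = 423 K.
Step 2 — Polytropic n=1.57: T₂ = T₁(V₁/V₂)^(n−1) = 423×(0.225)^0.57 = 181 K; P₂ = P₁(V₁/V₂)^n = 11.3 kPa.
W = (P₁V₁−P₂V₂)/(n−1) = (118×87.0−11.3×387)/0.57 = 10300 J.
ΔU = nCvΔT = 2.91×20.8×(181−423) = -14700 J.
Q = ΔU + W = -4380 J.
Net over both steps: W = 21000 J, Q = -4380 J, ΔU = -25400 J.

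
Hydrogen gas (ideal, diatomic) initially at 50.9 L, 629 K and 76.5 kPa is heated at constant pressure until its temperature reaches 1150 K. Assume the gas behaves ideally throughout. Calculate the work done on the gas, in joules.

n = P₁V₁/(RT₁) = 76.5×50.9/(8.314×629) = 0.745 mol.
Isobaric: P stays 76.5 kPa; V/T = const ⇒ T₂ = 1150 K, V₂ = 93.1 L.
W = PΔV = 76.5×(93.1−50.9) kPa·L = 3230 J.
Work done on the gas = −W_by = -3230 J.

-3230 J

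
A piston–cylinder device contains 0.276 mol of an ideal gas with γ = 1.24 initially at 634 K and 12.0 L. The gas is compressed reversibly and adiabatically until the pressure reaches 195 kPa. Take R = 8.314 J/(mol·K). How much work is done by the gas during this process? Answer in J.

-584 J

P₁ = nRT₁/V₁ = 0.276×8.314×634/12.0 = 121 kPa.
Adiabatic: T₂/T₁ = (P₂/P₁)^((γ−1)/γ) ⇒ T₂ = 634×(1.61)^0.194 = 695 K; V₂ = 8.18 L.
ΔU = nCvΔT = 0.276×34.6×(695−634) = 584 J.
Q = 0 for an adiabatic process, so W = −ΔU = -584 J.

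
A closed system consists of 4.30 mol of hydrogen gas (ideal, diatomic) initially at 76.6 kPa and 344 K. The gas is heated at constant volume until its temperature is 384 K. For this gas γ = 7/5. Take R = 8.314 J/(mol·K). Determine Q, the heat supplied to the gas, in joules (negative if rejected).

V₁ = nRT₁/P₁ = 4.30×8.314×344/76.6 = 161 L.
Isochoric: V stays 161 L; P/T = const ⇒ T₂ = 384 K, P₂ = 85.5 kPa.
W = 0 (no volume change).
ΔU = nCvΔT = 4.30×20.8×(384−344) = 3580 J.
Q = ΔU = 3580 J.

3580 J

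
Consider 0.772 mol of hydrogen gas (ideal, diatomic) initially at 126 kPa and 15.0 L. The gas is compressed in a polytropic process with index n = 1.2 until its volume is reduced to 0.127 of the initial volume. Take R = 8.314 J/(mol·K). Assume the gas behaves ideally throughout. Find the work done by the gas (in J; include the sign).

-4830 J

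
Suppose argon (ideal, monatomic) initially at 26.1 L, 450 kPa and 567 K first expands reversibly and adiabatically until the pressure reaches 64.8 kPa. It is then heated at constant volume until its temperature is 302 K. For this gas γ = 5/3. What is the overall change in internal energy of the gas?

-8230 J

n = P₁V₁/(RT₁) = 450×26.1/(8.314×567) = 2.49 mol.
Step 1 — Adiabatic: T₂/T₁ = (P₂/P₁)^((γ−1)/γ) ⇒ T₂ = 567×(0.144)^0.400 = 261 K; V₂ = 83.5 L.
ΔU = nCvΔT = 2.49×12.5×(261−567) = -9500 J.
Q = 0 for an adiabatic process, so W = −ΔU = 9500 J.
State after step 1: P = 64.8 kPa, V = 83.5 L, T = 261 K.
Step 2 — Isochoric: V stays 83.5 L; P/T = const ⇒ T₂ = 302 K, P₂ = 74.9 kPa.
W = 0 (no volume change).
ΔU = nCvΔT = 2.49×12.5×(302−261) = 1270 J.
Q = ΔU = 1270 J.
Net over both steps: W = 9500 J, Q = 1270 J, ΔU = -8230 J.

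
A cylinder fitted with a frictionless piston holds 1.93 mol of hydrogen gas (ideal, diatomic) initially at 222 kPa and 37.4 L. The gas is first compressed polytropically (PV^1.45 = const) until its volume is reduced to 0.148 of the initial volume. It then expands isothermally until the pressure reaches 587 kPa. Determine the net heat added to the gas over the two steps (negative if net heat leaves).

38400 J

T₁ = P₁V₁/(nR) = 222×37.4/(1.93×8.314) = 517 K.
Step 1 — Polytropic n=1.45: T₂ = T₁(V₁/V₂)^(n−1) = 517×(6.76)^0.45 = 1220 K; P₂ = P₁(V₁/V₂)^n = 3540 kPa.
W = (P₁V₁−P₂V₂)/(n−1) = (222×37.4−3540×5.54)/0.45 = -25100 J.
ΔU = nCvΔT = 1.93×20.8×(1220−517) = 28300 J.
Q = ΔU + W = 3140 J.
State after step 1: P = 3540 kPa, V = 5.54 L, T = 1220 K.
Step 2 — Isothermal: T stays 1220 K; PV = const ⇒ V₂ = 33.4 L, P₂ = 587 kPa.
ΔU = 0 (ideal gas, T constant).
W = nRT ln(V₂/V₁) = 1.93×8.314×1220×ln(6.04) = 35300 J.
Q = ΔU + W = 35300 J.
Net over both steps: W = 10100 J, Q = 38400 J, ΔU = 28300 J.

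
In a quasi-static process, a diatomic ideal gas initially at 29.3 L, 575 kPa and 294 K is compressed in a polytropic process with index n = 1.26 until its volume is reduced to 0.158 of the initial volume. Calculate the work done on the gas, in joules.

39900 J

n = P₁V₁/(RT₁) = 575×29.3/(8.314×294) = 6.89 mol.
Polytropic n=1.26: T₂ = T₁(V₁/V₂)^(n−1) = 294×(6.33)^0.26 = 475 K; P₂ = P₁(V₁/V₂)^n = 5880 kPa.
W = (P₁V₁−P₂V₂)/(n−1) = (575×29.3−5880×4.63)/0.26 = -39900 J.
Work done on the gas = −W_by = 39900 J.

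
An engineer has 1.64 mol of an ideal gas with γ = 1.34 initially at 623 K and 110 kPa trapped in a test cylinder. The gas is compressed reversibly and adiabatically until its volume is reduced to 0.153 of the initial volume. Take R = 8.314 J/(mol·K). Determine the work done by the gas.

-22300 J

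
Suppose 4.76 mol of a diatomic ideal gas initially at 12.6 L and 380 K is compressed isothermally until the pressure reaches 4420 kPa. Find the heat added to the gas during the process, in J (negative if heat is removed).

P₁ = nRT₁/V₁ = 4.76×8.314×380/12.6 = 1190 kPa.
Isothermal: T stays 380 K; PV = const ⇒ V₂ = 3.40 L, P₂ = 4420 kPa.
ΔU = 0 (ideal gas, T constant).
W = nRT ln(V₂/V₁) = 4.76×8.314×380×ln(0.270) = -19700 J.
Q = ΔU + W = -19700 J.

-19700 J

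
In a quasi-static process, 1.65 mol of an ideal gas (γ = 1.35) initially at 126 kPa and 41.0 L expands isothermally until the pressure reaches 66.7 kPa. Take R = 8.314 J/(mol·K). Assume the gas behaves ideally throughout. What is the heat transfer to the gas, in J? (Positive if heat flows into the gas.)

3290 J

T₁ = P₁V₁/(nR) = 126×41.0/(1.65×8.314) = 377 K.
Isothermal: T stays 377 K; PV = const ⇒ V₂ = 77.5 L, P₂ = 66.7 kPa.
ΔU = 0 (ideal gas, T constant).
W = nRT ln(V₂/V₁) = 1.65×8.314×377×ln(1.89) = 3290 J.
Q = ΔU + W = 3290 J.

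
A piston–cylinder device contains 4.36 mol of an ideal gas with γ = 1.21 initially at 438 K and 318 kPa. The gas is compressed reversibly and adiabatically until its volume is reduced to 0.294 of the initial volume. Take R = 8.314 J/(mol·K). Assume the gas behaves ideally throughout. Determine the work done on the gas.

V₁ = nRT₁/P₁ = 4.36×8.314×438/318 = 49.9 L.
Adiabatic: TV^(γ−1) = const ⇒ T₂ = 438×(3.40)^0.210 = 566 K; PV^γ = const ⇒ P₂ = 1400 kPa.
ΔU = nCvΔT = 4.36×39.6×(566−438) = 22200 J.
Q = 0 for an adiabatic process, so W = −ΔU = -22200 J.
Work done on the gas = −W_by = 22200 J.

22200 J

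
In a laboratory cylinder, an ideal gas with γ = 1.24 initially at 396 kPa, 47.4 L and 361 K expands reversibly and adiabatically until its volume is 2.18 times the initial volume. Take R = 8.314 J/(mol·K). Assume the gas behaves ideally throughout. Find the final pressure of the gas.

151 kPa

Adiabatic: TV^(γ−1) = const ⇒ T₂ = 361×(0.459)^0.240 = 299 K; PV^γ = const ⇒ P₂ = 151 kPa.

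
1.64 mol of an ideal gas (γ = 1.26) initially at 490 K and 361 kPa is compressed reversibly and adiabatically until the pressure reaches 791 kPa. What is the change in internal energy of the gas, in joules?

4510 J

V₁ = nRT₁/P₁ = 1.64×8.314×490/361 = 18.5 L.
Adiabatic: T₂/T₁ = (P₂/P₁)^((γ−1)/γ) ⇒ T₂ = 490×(2.19)^0.206 = 576 K; V₂ = 9.93 L.
For an ideal gas ΔU = nCvΔT with Cv = R/(γ−1) = 32.0 J/(mol·K).
ΔU = 1.64×32.0×(576−490) = 4510 J.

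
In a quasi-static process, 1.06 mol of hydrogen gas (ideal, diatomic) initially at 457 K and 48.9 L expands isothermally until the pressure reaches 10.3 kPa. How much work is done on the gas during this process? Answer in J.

P₁ = nRT₁/V₁ = 1.06×8.314×457/48.9 = 82.4 kPa.
Isothermal: T stays 457 K; PV = const ⇒ V₂ = 391 L, P₂ = 10.3 kPa.
W = nRT ln(V₂/V₁) = 1.06×8.314×457×ln(8.00) = 8370 J.
Work done on the gas = −W_by = -8370 J.

-8370 J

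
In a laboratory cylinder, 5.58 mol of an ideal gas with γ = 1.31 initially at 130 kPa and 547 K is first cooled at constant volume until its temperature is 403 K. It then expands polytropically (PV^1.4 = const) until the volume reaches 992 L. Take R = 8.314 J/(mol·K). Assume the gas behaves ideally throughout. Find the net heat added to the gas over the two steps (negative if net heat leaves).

-28000 J

V₁ = nRT₁/P₁ = 5.58×8.314×547/130 = 195 L.
Step 1 — Isochoric: V stays 195 L; P/T = const ⇒ T₂ = 403 K, P₂ = 95.8 kPa.
W = 0 (no volume change).
ΔU = nCvΔT = 5.58×26.8×(403−547) = -21500 J.
Q = ΔU = -21500 J.
State after step 1: P = 95.8 kPa, V = 195 L, T = 403 K.
Step 2 — Polytropic n=1.4: T₂ = T₁(V₁/V₂)^(n−1) = 403×(0.197)^0.40 = 210 K; P₂ = P₁(V₁/V₂)^n = 9.84 kPa.
W = (P₁V₁−P₂V₂)/(n−1) = (95.8×195−9.84×992)/0.40 = 22300 J.
ΔU = nCvΔT = 5.58×26.8×(210−403) = -28800 J.
Q = ΔU + W = -6490 J.
Net over both steps: W = 22300 J, Q = -28000 J, ΔU = -50400 J.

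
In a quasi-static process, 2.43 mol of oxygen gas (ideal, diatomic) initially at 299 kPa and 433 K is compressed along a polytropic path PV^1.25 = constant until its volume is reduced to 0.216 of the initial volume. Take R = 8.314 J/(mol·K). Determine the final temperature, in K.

635 K

V₁ = nRT₁/P₁ = 2.43×8.314×433/299 = 29.3 L.
Polytropic n=1.25: T₂ = T₁(V₁/V₂)^(n−1) = 433×(4.63)^0.25 = 635 K; P₂ = P₁(V₁/V₂)^n = 2030 kPa.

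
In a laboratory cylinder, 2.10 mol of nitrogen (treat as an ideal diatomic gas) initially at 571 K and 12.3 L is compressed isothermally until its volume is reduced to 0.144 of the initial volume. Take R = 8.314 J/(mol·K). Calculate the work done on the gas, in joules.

19300 J

P₁ = nRT₁/V₁ = 2.10×8.314×571/12.3 = 811 kPa.
Isothermal: T stays 571 K; PV = const ⇒ V₂ = 1.77 L, P₂ = 5630 kPa.
W = nRT ln(V₂/V₁) = 2.10×8.314×571×ln(0.144) = -19300 J.
Work done on the gas = −W_by = 19300 J.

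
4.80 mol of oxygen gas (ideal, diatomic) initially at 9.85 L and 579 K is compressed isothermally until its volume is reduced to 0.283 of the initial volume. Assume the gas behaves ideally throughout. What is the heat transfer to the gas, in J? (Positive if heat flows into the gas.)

P₁ = nRT₁/V₁ = 4.80×8.314×579/9.85 = 2350 kPa.
Isothermal: T stays 579 K; PV = const ⇒ V₂ = 2.79 L, P₂ = 8290 kPa.
ΔU = 0 (ideal gas, T constant).
W = nRT ln(V₂/V₁) = 4.80×8.314×579×ln(0.283) = -29200 J.
Q = ΔU + W = -29200 J.

-29200 J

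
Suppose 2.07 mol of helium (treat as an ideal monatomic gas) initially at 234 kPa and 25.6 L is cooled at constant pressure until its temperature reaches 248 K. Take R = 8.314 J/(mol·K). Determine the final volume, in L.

T₁ = P₁V₁/(nR) = 234×25.6/(2.07×8.314) = 348 K.
Isobaric: P stays 234 kPa; V/T = const ⇒ T₂ = 248 K, V₂ = 18.2 L.

18.2 L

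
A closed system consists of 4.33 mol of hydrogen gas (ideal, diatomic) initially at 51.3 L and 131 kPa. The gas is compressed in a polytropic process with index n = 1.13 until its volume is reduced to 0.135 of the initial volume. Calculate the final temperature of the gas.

242 K

T₁ = P₁V₁/(nR) = 131×51.3/(4.33×8.314) = 187 K.
Polytropic n=1.13: T₂ = T₁(V₁/V₂)^(n−1) = 187×(7.41)^0.13 = 242 K; P₂ = P₁(V₁/V₂)^n = 1260 kPa.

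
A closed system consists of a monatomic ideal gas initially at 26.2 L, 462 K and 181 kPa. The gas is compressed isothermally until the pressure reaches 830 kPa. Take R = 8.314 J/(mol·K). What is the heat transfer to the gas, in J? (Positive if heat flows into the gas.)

-7220 J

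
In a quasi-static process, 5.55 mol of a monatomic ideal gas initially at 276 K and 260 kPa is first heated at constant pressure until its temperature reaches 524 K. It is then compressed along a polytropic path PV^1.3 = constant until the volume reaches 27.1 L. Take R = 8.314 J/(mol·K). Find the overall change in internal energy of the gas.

V₁ = nRT₁/P₁ = 5.55×8.314×276/260 = 49.0 L.
Step 1 — Isobaric: P stays 260 kPa; V/T = const ⇒ T₂ = 524 K, V₂ = 93.0 L.
W = PΔV = 260×(93.0−49.0) kPa·L = 11400 J.
ΔU = nCvΔT = 5.55×12.5×(524−276) = 17200 J.
Q = ΔU + W = nCpΔT = 28600 J.
State after step 1: P = 260 kPa, V = 93.0 L, T = 524 K.
Step 2 — Polytropic n=1.3: T₂ = T₁(V₁/V₂)^(n−1) = 524×(3.43)^0.30 = 759 K; P₂ = P₁(V₁/V₂)^n = 1290 kPa.
W = (P₁V₁−P₂V₂)/(n−1) = (260×93.0−1290×27.1)/0.30 = -36100 J.
ΔU = nCvΔT = 5.55×12.5×(759−524) = 16200 J.
Q = ΔU + W = -19800 J.
Net over both steps: W = -24600 J, Q = 8770 J, ΔU = 33400 J.

33400 J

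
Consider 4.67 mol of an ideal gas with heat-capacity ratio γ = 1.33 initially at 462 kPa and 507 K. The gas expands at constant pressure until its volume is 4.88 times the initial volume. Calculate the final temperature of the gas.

2470 K

V₁ = nRT₁/P₁ = 4.67×8.314×507/462 = 42.6 L.
Isobaric: P stays 462 kPa; V/T = const ⇒ T₂ = 2470 K, V₂ = 208 L.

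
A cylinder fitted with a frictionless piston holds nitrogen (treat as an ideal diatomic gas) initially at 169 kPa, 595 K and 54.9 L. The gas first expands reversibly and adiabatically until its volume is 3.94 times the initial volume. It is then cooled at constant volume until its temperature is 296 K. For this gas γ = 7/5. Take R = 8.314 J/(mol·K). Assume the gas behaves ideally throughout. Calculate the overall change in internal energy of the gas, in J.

-11700 J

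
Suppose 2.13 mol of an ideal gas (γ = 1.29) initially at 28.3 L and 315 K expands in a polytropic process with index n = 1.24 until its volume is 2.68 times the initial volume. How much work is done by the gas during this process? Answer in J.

P₁ = nRT₁/V₁ = 2.13×8.314×315/28.3 = 197 kPa.
Polytropic n=1.24: T₂ = T₁(V₁/V₂)^(n−1) = 315×(0.373)^0.24 = 249 K; P₂ = P₁(V₁/V₂)^n = 58.1 kPa.
W = (P₁V₁−P₂V₂)/(n−1) = (197×28.3−58.1×75.8)/0.24 = 4900 J.

4900 J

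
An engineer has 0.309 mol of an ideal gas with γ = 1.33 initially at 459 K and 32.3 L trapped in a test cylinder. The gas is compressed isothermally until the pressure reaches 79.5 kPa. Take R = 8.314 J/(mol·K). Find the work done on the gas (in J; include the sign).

918 J

P₁ = nRT₁/V₁ = 0.309×8.314×459/32.3 = 36.5 kPa.
Isothermal: T stays 459 K; PV = const ⇒ V₂ = 14.8 L, P₂ = 79.5 kPa.
W = nRT ln(V₂/V₁) = 0.309×8.314×459×ln(0.459) = -918 J.
Work done on the gas = −W_by = 918 J.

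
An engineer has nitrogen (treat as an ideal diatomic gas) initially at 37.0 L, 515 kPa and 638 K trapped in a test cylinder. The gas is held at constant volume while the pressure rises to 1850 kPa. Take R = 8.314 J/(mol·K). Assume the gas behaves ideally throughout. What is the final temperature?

Isochoric: V stays 37.0 L; P/T = const ⇒ T₂ = 2290 K, P₂ = 1850 kPa.

2290 K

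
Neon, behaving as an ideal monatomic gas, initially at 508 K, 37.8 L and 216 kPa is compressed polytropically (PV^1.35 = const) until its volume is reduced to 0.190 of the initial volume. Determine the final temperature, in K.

908 K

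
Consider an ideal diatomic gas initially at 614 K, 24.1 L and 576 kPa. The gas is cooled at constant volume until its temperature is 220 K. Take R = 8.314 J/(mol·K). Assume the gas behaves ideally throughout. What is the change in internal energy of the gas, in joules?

-22300 J

n = P₁V₁/(RT₁) = 576×24.1/(8.314×614) = 2.72 mol.
Isochoric: V stays 24.1 L; P/T = const ⇒ T₂ = 220 K, P₂ = 206 kPa.
For an ideal gas ΔU = nCvΔT with Cv = (5/2)R = 20.8 J/(mol·K).
ΔU = 2.72×20.8×(220−614) = -22300 J.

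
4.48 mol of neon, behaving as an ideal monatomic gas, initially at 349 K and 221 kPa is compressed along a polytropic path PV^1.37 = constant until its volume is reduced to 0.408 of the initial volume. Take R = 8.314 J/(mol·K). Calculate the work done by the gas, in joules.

-13800 J

V₁ = nRT₁/P₁ = 4.48×8.314×349/221 = 58.8 L.
Polytropic n=1.37: T₂ = T₁(V₁/V₂)^(n−1) = 349×(2.45)^0.37 = 486 K; P₂ = P₁(V₁/V₂)^n = 755 kPa.
W = (P₁V₁−P₂V₂)/(n−1) = (221×58.8−755×24.0)/0.37 = -13800 J.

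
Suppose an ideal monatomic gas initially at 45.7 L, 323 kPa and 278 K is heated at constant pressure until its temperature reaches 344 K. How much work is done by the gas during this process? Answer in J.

n = P₁V₁/(RT₁) = 323×45.7/(8.314×278) = 6.39 mol.
Isobaric: P stays 323 kPa; V/T = const ⇒ T₂ = 344 K, V₂ = 56.5 L.
W = PΔV = 323×(56.5−45.7) kPa·L = 3500 J.

3500 J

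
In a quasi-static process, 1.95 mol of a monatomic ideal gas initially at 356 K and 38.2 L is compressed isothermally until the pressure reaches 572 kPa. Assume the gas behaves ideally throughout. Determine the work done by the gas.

-7680 J

P₁ = nRT₁/V₁ = 1.95×8.314×356/38.2 = 151 kPa.
Isothermal: T stays 356 K; PV = const ⇒ V₂ = 10.1 L, P₂ = 572 kPa.
W = nRT ln(V₂/V₁) = 1.95×8.314×356×ln(0.264) = -7680 J.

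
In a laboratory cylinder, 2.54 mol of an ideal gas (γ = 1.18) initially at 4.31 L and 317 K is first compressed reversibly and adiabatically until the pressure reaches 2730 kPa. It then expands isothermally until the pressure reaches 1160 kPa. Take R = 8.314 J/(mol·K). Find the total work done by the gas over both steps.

2900 J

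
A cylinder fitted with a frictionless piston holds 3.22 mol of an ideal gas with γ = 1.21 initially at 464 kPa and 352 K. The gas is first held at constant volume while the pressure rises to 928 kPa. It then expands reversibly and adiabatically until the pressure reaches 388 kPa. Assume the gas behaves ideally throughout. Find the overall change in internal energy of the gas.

32300 J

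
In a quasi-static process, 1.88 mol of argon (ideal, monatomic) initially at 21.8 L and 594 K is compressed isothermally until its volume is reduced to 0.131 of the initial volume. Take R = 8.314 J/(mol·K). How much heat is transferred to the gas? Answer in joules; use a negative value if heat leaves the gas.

P₁ = nRT₁/V₁ = 1.88×8.314×594/21.8 = 426 kPa.
Isothermal: T stays 594 K; PV = const ⇒ V₂ = 2.86 L, P₂ = 3250 kPa.
ΔU = 0 (ideal gas, T constant).
W = nRT ln(V₂/V₁) = 1.88×8.314×594×ln(0.131) = -18900 J.
Q = ΔU + W = -18900 J.

-18900 J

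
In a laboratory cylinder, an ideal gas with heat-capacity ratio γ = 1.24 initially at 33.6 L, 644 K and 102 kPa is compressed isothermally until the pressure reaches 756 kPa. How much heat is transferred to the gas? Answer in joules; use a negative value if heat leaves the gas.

n = P₁V₁/(RT₁) = 102×33.6/(8.314×644) = 0.640 mol.
Isothermal: T stays 644 K; PV = const ⇒ V₂ = 4.53 L, P₂ = 756 kPa.
ΔU = 0 (ideal gas, T constant).
W = nRT ln(V₂/V₁) = 0.640×8.314×644×ln(0.135) = -6860 J.
Q = ΔU + W = -6860 J.

-6860 J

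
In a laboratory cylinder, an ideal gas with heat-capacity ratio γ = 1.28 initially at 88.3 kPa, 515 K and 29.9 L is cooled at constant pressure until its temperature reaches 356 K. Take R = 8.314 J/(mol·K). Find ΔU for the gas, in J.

-2910 J

n = P₁V₁/(RT₁) = 88.3×29.9/(8.314×515) = 0.617 mol.
Isobaric: P stays 88.3 kPa; V/T = const ⇒ T₂ = 356 K, V₂ = 20.7 L.
For an ideal gas ΔU = nCvΔT with Cv = R/(γ−1) = 29.7 J/(mol·K).
ΔU = 0.617×29.7×(356−515) = -2910 J.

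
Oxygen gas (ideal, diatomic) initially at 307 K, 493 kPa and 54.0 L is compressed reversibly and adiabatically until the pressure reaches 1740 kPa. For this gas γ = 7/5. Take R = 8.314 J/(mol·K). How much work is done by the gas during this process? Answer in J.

n = P₁V₁/(RT₁) = 493×54.0/(8.314×307) = 10.4 mol.
Adiabatic: T₂/T₁ = (P₂/P₁)^((γ−1)/γ) ⇒ T₂ = 307×(3.53)^0.286 = 440 K; V₂ = 21.9 L.
ΔU = nCvΔT = 10.4×20.8×(440−307) = 28900 J.
Q = 0 for an adiabatic process, so W = −ΔU = -28900 J.

-28900 J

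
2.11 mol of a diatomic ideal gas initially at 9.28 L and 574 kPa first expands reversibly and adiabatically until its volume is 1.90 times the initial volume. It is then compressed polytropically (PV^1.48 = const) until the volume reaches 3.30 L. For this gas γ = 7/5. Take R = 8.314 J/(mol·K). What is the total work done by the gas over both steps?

T₁ = P₁V₁/(nR) = 574×9.28/(2.11×8.314) = 304 K.
Step 1 — Adiabatic: TV^(γ−1) = const ⇒ T₂ = 304×(0.526)^0.400 = 235 K; PV^γ = const ⇒ P₂ = 234 kPa.
ΔU = nCvΔT = 2.11×20.8×(235−304) = -3020 J.
Q = 0 for an adiabatic process, so W = −ΔU = 3020 J.
State after step 1: P = 234 kPa, V = 17.6 L, T = 235 K.
Step 2 — Polytropic n=1.48: T₂ = T₁(V₁/V₂)^(n−1) = 235×(5.34)^0.48 = 525 K; P₂ = P₁(V₁/V₂)^n = 2790 kPa.
W = (P₁V₁−P₂V₂)/(n−1) = (234×17.6−2790×3.30)/0.48 = -10600 J.
ΔU = nCvΔT = 2.11×20.8×(525−235) = 12700 J.
Q = ΔU + W = 2120 J.
Net over both steps: W = -7590 J, Q = 2120 J, ΔU = 9710 J.

-7590 J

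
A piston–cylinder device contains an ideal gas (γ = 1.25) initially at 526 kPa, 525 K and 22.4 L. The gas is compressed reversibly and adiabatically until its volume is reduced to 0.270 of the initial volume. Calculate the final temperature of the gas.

728 K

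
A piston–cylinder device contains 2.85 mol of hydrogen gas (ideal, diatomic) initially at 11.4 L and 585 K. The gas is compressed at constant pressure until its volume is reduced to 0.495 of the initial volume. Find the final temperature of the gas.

P₁ = nRT₁/V₁ = 2.85×8.314×585/11.4 = 1220 kPa.
Isobaric: P stays 1220 kPa; V/T = const ⇒ T₂ = 290 K, V₂ = 5.64 L.

290 K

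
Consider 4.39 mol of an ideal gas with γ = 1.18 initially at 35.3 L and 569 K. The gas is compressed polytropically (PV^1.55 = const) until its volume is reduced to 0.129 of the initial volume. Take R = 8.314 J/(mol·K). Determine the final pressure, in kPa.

14100 kPa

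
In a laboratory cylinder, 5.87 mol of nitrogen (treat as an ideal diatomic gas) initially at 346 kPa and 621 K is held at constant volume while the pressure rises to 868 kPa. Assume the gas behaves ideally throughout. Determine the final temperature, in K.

1560 K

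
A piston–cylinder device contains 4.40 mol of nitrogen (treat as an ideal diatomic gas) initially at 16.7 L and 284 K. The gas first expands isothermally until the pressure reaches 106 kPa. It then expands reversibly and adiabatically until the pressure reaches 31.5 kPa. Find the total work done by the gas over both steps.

26000 J

P₁ = nRT₁/V₁ = 4.40×8.314×284/16.7 = 622 kPa.
Step 1 — Isothermal: T stays 284 K; PV = const ⇒ V₂ = 98.0 L, P₂ = 106 kPa.
ΔU = 0 (ideal gas, T constant).
W = nRT ln(V₂/V₁) = 4.40×8.314×284×ln(5.87) = 18400 J.
Q = ΔU + W = 18400 J.
State after step 1: P = 106 kPa, V = 98.0 L, T = 284 K.
Step 2 — Adiabatic: T₂/T₁ = (P₂/P₁)^((γ−1)/γ) ⇒ T₂ = 284×(0.297)^0.286 = 201 K; V₂ = 233 L.
ΔU = nCvΔT = 4.40×20.8×(201−284) = -7610 J.
Q = 0 for an adiabatic process, so W = −ΔU = 7610 J.
Net over both steps: W = 26000 J, Q = 18400 J, ΔU = -7610 J.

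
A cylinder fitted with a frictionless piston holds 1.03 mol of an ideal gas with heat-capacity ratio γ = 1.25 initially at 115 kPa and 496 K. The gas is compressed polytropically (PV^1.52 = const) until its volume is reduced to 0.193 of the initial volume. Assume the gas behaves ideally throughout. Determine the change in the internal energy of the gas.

V₁ = nRT₁/P₁ = 1.03×8.314×496/115 = 36.9 L.
Polytropic n=1.52: T₂ = T₁(V₁/V₂)^(n−1) = 496×(5.18)^0.52 = 1170 K; P₂ = P₁(V₁/V₂)^n = 1400 kPa.
For an ideal gas ΔU = nCvΔT with Cv = R/(γ−1) = 33.3 J/(mol·K).
ΔU = 1.03×33.3×(1170−496) = 23000 J.

23000 J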